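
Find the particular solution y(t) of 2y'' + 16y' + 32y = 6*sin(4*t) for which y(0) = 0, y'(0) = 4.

Divide through by 2: y'' + 8y' + 16y = 3*sin(4*t).
Characteristic equation r² + 8r + 16 = 0 has discriminant (8)² - 4·(16) = 0, so r = -4 is a repeated root.
Hence y_h = (C1 + C2*t)*exp(-4*t).
Try y_p = A*cos(4*t) + B*sin(4*t). Substituting and equating the coefficients of cos(4t) and sin(4t) gives A = -3/32, B = 0, so y_p = -3*cos(4*t)/32.
General solution: y = -3*cos(4*t)/32 + C1*exp(-4*t) + C2*t*exp(-4*t).
Apply the initial conditions: y(0) = -3/32 + C1 = 0 and y'(0) = C2 - 4*C1 = 4. Solving gives C1 = 3/32, C2 = 35/8.

y = -3*cos(4*t)/32 + 3*exp(-4*t)/32 + 35*t*exp(-4*t)/8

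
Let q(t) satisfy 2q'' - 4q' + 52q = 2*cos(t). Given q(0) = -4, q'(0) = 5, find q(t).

Divide through by 2: q'' - 2q' + 26q = cos(t).
Characteristic equation r² - 2r + 26 = 0 has discriminant (-2)² - 4·(26) = -100 < 0, so r = 1 ± 5i.
Hence q_h = C1*cos(5*t)*exp(t) + C2*exp(t)*sin(5*t).
Try q_p = A*cos(t) + B*sin(t). Substituting and equating the coefficients of cos(t) and sin(t) gives A = 25/629, B = -2/629, so q_p = -2*sin(t)/629 + 25*cos(t)/629.
General solution: q = -2*sin(t)/629 + 25*cos(t)/629 + C1*cos(5*t)*exp(t) + C2*exp(t)*sin(5*t).
Apply the initial conditions: q(0) = 25/629 + C1 = -4 and q'(0) = -2/629 + C1 + 5*C2 = 5. Solving gives C1 = -2541/629, C2 = 5688/3145.

q = -2*sin(t)/629 + 25*cos(t)/629 - 2541*cos(5*t)*exp(t)/629 + 5688*exp(t)*sin(5*t)/3145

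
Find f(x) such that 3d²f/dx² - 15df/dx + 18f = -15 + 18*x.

Divide through by 3: f'' - 5f' + 6f = -5 + 6*x.
Characteristic equation r² - 5r + 6 = 0 factors as (r - 3)(r - 2) = 0, so r = 3, 2.
Hence f_h = C1*exp(3*x) + C2*exp(2*x).
For the particular solution try f_p = A0 + A1*x. Substituting and matching coefficients of each power of x gives A0 = 0, A1 = 1, so f_p = x.

f = x + C1*exp(3*x) + C2*exp(2*x)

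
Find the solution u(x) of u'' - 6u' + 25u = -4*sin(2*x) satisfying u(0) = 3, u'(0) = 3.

Characteristic equation r² - 6r + 25 = 0 has discriminant (-6)² - 4·(25) = -64 < 0, so r = 3 ± 4i.
Hence u_h = C1*cos(4*x)*exp(3*x) + C2*exp(3*x)*sin(4*x).
Try u_p = A*cos(2*x) + B*sin(2*x). Substituting and equating the coefficients of cos(2x) and sin(2x) gives A = -16/195, B = -28/195, so u_p = -28*sin(2*x)/195 - 16*cos(2*x)/195.
General solution: u = -28*sin(2*x)/195 - 16*cos(2*x)/195 + C1*cos(4*x)*exp(3*x) + C2*exp(3*x)*sin(4*x).
Apply the initial conditions: u(0) = -16/195 + C1 = 3 and u'(0) = -56/195 + 3*C1 + 4*C2 = 3. Solving gives C1 = 601/195, C2 = -581/390.

u = -28*sin(2*x)/195 - 16*cos(2*x)/195 - 581*exp(3*x)*sin(4*x)/390 + 601*cos(4*x)*exp(3*x)/195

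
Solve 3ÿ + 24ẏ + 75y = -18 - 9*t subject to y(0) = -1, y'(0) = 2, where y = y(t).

Divide through by 3: y'' + 8y' + 25y = -6 - 3*t.
Characteristic equation r² + 8r + 25 = 0 has discriminant (8)² - 4·(25) = -36 < 0, so r = -4 ± 3i.
Hence y_h = C1*cos(3*t)*exp(-4*t) + C2*exp(-4*t)*sin(3*t).
For the particular solution try y_p = A0 + A1*t. Substituting and matching coefficients of each power of t gives A0 = -126/625, A1 = -3/25, so y_p = -126/625 - 3*t/25.
General solution: y = -126/625 - 3*t/25 + C1*cos(3*t)*exp(-4*t) + C2*exp(-4*t)*sin(3*t).
Apply the initial conditions: y(0) = -126/625 + C1 = -1 and y'(0) = -3/25 - 4*C1 + 3*C2 = 2. Solving gives C1 = -499/625, C2 = -671/1875.

y = -126/625 - 3*t/25 - 671*exp(-4*t)*sin(3*t)/1875 - 499*cos(3*t)*exp(-4*t)/625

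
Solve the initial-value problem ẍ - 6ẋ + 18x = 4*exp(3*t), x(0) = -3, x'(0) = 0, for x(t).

x = 4*exp(3*t)/9 + 3*exp(3*t)*sin(3*t) - 31*cos(3*t)*exp(3*t)/9

Characteristic equation r² - 6r + 18 = 0 has discriminant (-6)² - 4·(18) = -36 < 0, so r = 3 ± 3i.
Hence x_h = C1*cos(3*t)*exp(3*t) + C2*exp(3*t)*sin(3*t).
Try x_p = A*exp(3*t). Substituting into the equation and dividing by exp(3*t) gives A = 4/9, so x_p = 4*exp(3*t)/9.
General solution: x = 4*exp(3*t)/9 + C1*cos(3*t)*exp(3*t) + C2*exp(3*t)*sin(3*t).
Apply the initial conditions: x(0) = 4/9 + C1 = -3 and x'(0) = 4/3 + 3*C1 + 3*C2 = 0. Solving gives C1 = -31/9, C2 = 3.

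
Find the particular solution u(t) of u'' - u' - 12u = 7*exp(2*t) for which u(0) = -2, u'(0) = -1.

Characteristic equation r² - r - 12 = 0 factors as (r + 3)(r - 4) = 0, so r = -3, 4.
Hence u_h = C1*exp(-3*t) + C2*exp(4*t).
Try u_p = A*exp(2*t). Substituting into the equation and dividing by exp(2*t) gives A = -7/10, so u_p = -7*exp(2*t)/10.
General solution: u = -7*exp(2*t)/10 + C1*exp(-3*t) + C2*exp(4*t).
Apply the initial conditions: u(0) = -7/10 + C1 + C2 = -2 and u'(0) = -7/5 - 3*C1 + 4*C2 = -1. Solving gives C1 = -4/5, C2 = -1/2.

u = -7*exp(2*t)/10 - 4*exp(-3*t)/5 - exp(4*t)/2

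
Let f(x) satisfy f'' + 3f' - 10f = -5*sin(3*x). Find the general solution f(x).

Characteristic equation r² + 3r - 10 = 0 factors as (r + 5)(r - 2) = 0, so r = -5, 2.
Hence f_h = C1*exp(-5*x) + C2*exp(2*x).
Try f_p = A*cos(3*x) + B*sin(3*x). Substituting and equating the coefficients of cos(3x) and sin(3x) gives A = 45/442, B = 95/442, so f_p = 45*cos(3*x)/442 + 95*sin(3*x)/442.

f = 45*cos(3*x)/442 + 95*sin(3*x)/442 + C1*exp(-5*x) + C2*exp(2*x)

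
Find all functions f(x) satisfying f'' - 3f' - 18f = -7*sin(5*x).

Characteristic equation r² - 3r - 18 = 0 factors as (r - 6)(r + 3) = 0, so r = 6, -3.
Hence f_h = C1*exp(6*x) + C2*exp(-3*x).
Try f_p = A*cos(5*x) + B*sin(5*x). Substituting and equating the coefficients of cos(5x) and sin(5x) gives A = -105/2074, B = 301/2074, so f_p = -105*cos(5*x)/2074 + 301*sin(5*x)/2074.

f = -105*cos(5*x)/2074 + 301*sin(5*x)/2074 + C1*exp(6*x) + C2*exp(-3*x)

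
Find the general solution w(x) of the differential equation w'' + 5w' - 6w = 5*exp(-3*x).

w = -5*exp(-3*x)/12 + C1*exp(-6*x) + C2*exp(x)

Characteristic equation r² + 5r - 6 = 0 factors as (r + 6)(r - 1) = 0, so r = -6, 1.
Hence w_h = C1*exp(-6*x) + C2*exp(x).
Try w_p = A*exp(-3*x). Substituting into the equation and dividing by exp(-3*x) gives A = -5/12, so w_p = -5*exp(-3*x)/12.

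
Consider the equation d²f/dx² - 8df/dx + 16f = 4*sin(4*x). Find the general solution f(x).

f = cos(4*x)/8 + C1*exp(4*x) + C2*x*exp(4*x)

Characteristic equation r² - 8r + 16 = 0 has discriminant (-8)² - 4·(16) = 0, so r = 4 is a repeated root.
Hence f_h = (C1 + C2*x)*exp(4*x).
Try f_p = A*cos(4*x) + B*sin(4*x). Substituting and equating the coefficients of cos(4x) and sin(4x) gives A = 1/8, B = 0, so f_p = cos(4*x)/8.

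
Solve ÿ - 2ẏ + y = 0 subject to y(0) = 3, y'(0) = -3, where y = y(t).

Characteristic equation r² - 2r + 1 = 0 has discriminant (-2)² - 4·(1) = 0, so r = 1 is a repeated root.
Hence y_h = (C1 + C2*t)*exp(t).
Apply the initial conditions: y(0) = C1 = 3 and y'(0) = C1 + C2 = -3. Solving gives C1 = 3, C2 = -6.

y = 3*exp(t) - 6*t*exp(t)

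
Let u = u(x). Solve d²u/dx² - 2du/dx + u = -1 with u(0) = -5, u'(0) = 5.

Characteristic equation r² - 2r + 1 = 0 has discriminant (-2)² - 4·(1) = 0, so r = 1 is a repeated root.
Hence u_h = (C1 + C2*x)*exp(x).
For the particular solution try u_p = A0. Substituting and matching coefficients of each power of x gives A0 = -1, so u_p = -1.
General solution: u = -1 + C1*exp(x) + C2*x*exp(x).
Apply the initial conditions: u(0) = -1 + C1 = -5 and u'(0) = C1 + C2 = 5. Solving gives C1 = -4, C2 = 9.

u = -1 - 4*exp(x) + 9*x*exp(x)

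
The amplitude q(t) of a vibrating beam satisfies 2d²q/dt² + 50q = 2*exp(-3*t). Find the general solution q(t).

Divide through by 2: q'' + 25q = exp(-3*t).
Characteristic equation r² + 25 = 0 has discriminant (0)² - 4·(25) = -100 < 0, so r = ± 5i.
Hence q_h = C1*cos(5*t) + C2*sin(5*t).
Try q_p = A*exp(-3*t). Substituting into the equation and dividing by exp(-3*t) gives A = 1/34, so q_p = exp(-3*t)/34.

q = exp(-3*t)/34 + C1*cos(5*t) + C2*sin(5*t)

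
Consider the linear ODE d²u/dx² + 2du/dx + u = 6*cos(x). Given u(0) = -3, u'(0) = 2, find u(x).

u = -3*exp(-x) + 3*sin(x) - 4*x*exp(-x)

Characteristic equation r² + 2r + 1 = 0 has discriminant (2)² - 4·(1) = 0, so r = -1 is a repeated root.
Hence u_h = (C1 + C2*x)*exp(-x).
Try u_p = A*cos(x) + B*sin(x). Substituting and equating the coefficients of cos(x) and sin(x) gives A = 0, B = 3, so u_p = 3*sin(x).
General solution: u = 3*sin(x) + C1*exp(-x) + C2*x*exp(-x).
Apply the initial conditions: u(0) = C1 = -3 and u'(0) = 3 + C2 - C1 = 2. Solving gives C1 = -3, C2 = -4.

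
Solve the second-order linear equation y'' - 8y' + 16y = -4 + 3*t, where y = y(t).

Characteristic equation r² - 8r + 16 = 0 has discriminant (-8)² - 4·(16) = 0, so r = 4 is a repeated root.
Hence y_h = (C1 + C2*t)*exp(4*t).
For the particular solution try y_p = A0 + A1*t. Substituting and matching coefficients of each power of t gives A0 = -5/32, A1 = 3/16, so y_p = -5/32 + 3*t/16.

y = -5/32 + 3*t/16 + C1*exp(4*t) + C2*t*exp(4*t)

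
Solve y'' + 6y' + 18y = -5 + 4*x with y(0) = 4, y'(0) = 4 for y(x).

y = -19/54 + 2*x/9 + 101*exp(-3*x)*sin(3*x)/18 + 235*cos(3*x)*exp(-3*x)/54

Characteristic equation r² + 6r + 18 = 0 has discriminant (6)² - 4·(18) = -36 < 0, so r = -3 ± 3i.
Hence y_h = C1*cos(3*x)*exp(-3*x) + C2*exp(-3*x)*sin(3*x).
For the particular solution try y_p = A0 + A1*x. Substituting and matching coefficients of each power of x gives A0 = -19/54, A1 = 2/9, so y_p = -19/54 + 2*x/9.
General solution: y = -19/54 + 2*x/9 + C1*cos(3*x)*exp(-3*x) + C2*exp(-3*x)*sin(3*x).
Apply the initial conditions: y(0) = -19/54 + C1 = 4 and y'(0) = 2/9 - 3*C1 + 3*C2 = 4. Solving gives C1 = 235/54, C2 = 101/18.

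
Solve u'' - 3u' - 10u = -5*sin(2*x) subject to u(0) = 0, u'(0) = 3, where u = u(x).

Characteristic equation r² - 3r - 10 = 0 factors as (r - 5)(r + 2) = 0, so r = 5, -2.
Hence u_h = C1*exp(5*x) + C2*exp(-2*x).
Try u_p = A*cos(2*x) + B*sin(2*x). Substituting and equating the coefficients of cos(2x) and sin(2x) gives A = -15/116, B = 35/116, so u_p = -15*cos(2*x)/116 + 35*sin(2*x)/116.
General solution: u = -15*cos(2*x)/116 + 35*sin(2*x)/116 + C1*exp(5*x) + C2*exp(-2*x).
Apply the initial conditions: u(0) = -15/116 + C1 + C2 = 0 and u'(0) = 35/58 - 2*C2 + 5*C1 = 3. Solving gives C1 = 11/29, C2 = -1/4.

u = -15*cos(2*x)/116 - exp(-2*x)/4 + 11*exp(5*x)/29 + 35*sin(2*x)/116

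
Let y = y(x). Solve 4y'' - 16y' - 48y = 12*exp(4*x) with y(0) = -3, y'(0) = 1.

y = -37*exp(-2*x)/16 - 7*exp(6*x)/16 - exp(4*x)/4

Divide through by 4: y'' - 4y' - 12y = 3*exp(4*x).
Characteristic equation r² - 4r - 12 = 0 factors as (r - 6)(r + 2) = 0, so r = 6, -2.
Hence y_h = C1*exp(6*x) + C2*exp(-2*x).
Try y_p = A*exp(4*x). Substituting into the equation and dividing by exp(4*x) gives A = -1/4, so y_p = -exp(4*x)/4.
General solution: y = -exp(4*x)/4 + C1*exp(6*x) + C2*exp(-2*x).
Apply the initial conditions: y(0) = -1/4 + C1 + C2 = -3 and y'(0) = -1 - 2*C2 + 6*C1 = 1. Solving gives C1 = -7/16, C2 = -37/16.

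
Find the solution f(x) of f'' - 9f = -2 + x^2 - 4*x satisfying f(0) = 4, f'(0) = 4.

Characteristic equation r² - 9 = 0 factors as (r - 3)(r + 3) = 0, so r = 3, -3.
Hence f_h = C1*exp(3*x) + C2*exp(-3*x).
For the particular solution try f_p = A0 + A1*x + A2*x^2. Substituting and matching coefficients of each power of x gives A0 = 16/81, A1 = 4/9, A2 = -1/9, so f_p = 16/81 - x^2/9 + 4*x/9.
General solution: f = 16/81 - x^2/9 + 4*x/9 + C1*exp(3*x) + C2*exp(-3*x).
Apply the initial conditions: f(0) = 16/81 + C1 + C2 = 4 and f'(0) = 4/9 - 3*C2 + 3*C1 = 4. Solving gives C1 = 202/81, C2 = 106/81.

f = 16/81 - x**2/9 + 4*x/9 + 106*exp(-3*x)/81 + 202*exp(3*x)/81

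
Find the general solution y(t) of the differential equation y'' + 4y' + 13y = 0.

y = C1*cos(3*t)*exp(-2*t) + C2*exp(-2*t)*sin(3*t)

Characteristic equation r² + 4r + 13 = 0 has discriminant (4)² - 4·(13) = -36 < 0, so r = -2 ± 3i.
Hence y_h = C1*cos(3*t)*exp(-2*t) + C2*exp(-2*t)*sin(3*t).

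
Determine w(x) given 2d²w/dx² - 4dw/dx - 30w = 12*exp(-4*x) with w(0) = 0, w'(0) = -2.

w = -exp(-3*x)/2 - exp(5*x)/6 + 2*exp(-4*x)/3

Divide through by 2: w'' - 2w' - 15w = 6*exp(-4*x).
Characteristic equation r² - 2r - 15 = 0 factors as (r + 3)(r - 5) = 0, so r = -3, 5.
Hence w_h = C1*exp(-3*x) + C2*exp(5*x).
Try w_p = A*exp(-4*x). Substituting into the equation and dividing by exp(-4*x) gives A = 2/3, so w_p = 2*exp(-4*x)/3.
General solution: w = 2*exp(-4*x)/3 + C1*exp(-3*x) + C2*exp(5*x).
Apply the initial conditions: w(0) = 2/3 + C1 + C2 = 0 and w'(0) = -8/3 - 3*C1 + 5*C2 = -2. Solving gives C1 = -1/2, C2 = -1/6.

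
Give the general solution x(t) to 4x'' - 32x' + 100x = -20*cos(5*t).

Divide through by 4: x'' - 8x' + 25x = -5*cos(5*t).
Characteristic equation r² - 8r + 25 = 0 has discriminant (-8)² - 4·(25) = -36 < 0, so r = 4 ± 3i.
Hence x_h = C1*cos(3*t)*exp(4*t) + C2*exp(4*t)*sin(3*t).
Try x_p = A*cos(5*t) + B*sin(5*t). Substituting and equating the coefficients of cos(5t) and sin(5t) gives A = 0, B = 1/8, so x_p = sin(5*t)/8.

x = sin(5*t)/8 + C1*cos(3*t)*exp(4*t) + C2*exp(4*t)*sin(3*t)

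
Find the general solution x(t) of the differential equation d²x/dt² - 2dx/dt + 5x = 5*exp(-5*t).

Characteristic equation r² - 2r + 5 = 0 has discriminant (-2)² - 4·(5) = -16 < 0, so r = 1 ± 2i.
Hence x_h = C1*cos(2*t)*exp(t) + C2*exp(t)*sin(2*t).
Try x_p = A*exp(-5*t). Substituting into the equation and dividing by exp(-5*t) gives A = 1/8, so x_p = exp(-5*t)/8.

x = exp(-5*t)/8 + C1*cos(2*t)*exp(t) + C2*exp(t)*sin(2*t)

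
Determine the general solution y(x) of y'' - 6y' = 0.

y = C2 + C1*exp(6*x)

Characteristic equation r² - 6r = 0 factors as (r - 6)r = 0, so r = 6, 0.
Hence y_h = C1*exp(6*x) + C2.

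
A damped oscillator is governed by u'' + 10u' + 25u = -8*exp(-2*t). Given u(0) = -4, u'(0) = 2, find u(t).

Characteristic equation r² + 10r + 25 = 0 has discriminant (10)² - 4·(25) = 0, so r = -5 is a repeated root.
Hence u_h = (C1 + C2*t)*exp(-5*t).
Try u_p = A*exp(-2*t). Substituting into the equation and dividing by exp(-2*t) gives A = -8/9, so u_p = -8*exp(-2*t)/9.
General solution: u = -8*exp(-2*t)/9 + C1*exp(-5*t) + C2*t*exp(-5*t).
Apply the initial conditions: u(0) = -8/9 + C1 = -4 and u'(0) = 16/9 + C2 - 5*C1 = 2. Solving gives C1 = -28/9, C2 = -46/3.

u = -28*exp(-5*t)/9 - 8*exp(-2*t)/9 - 46*t*exp(-5*t)/3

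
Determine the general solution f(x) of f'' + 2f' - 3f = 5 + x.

Characteristic equation r² + 2r - 3 = 0 factors as (r + 3)(r - 1) = 0, so r = -3, 1.
Hence f_h = C1*exp(-3*x) + C2*exp(x).
For the particular solution try f_p = A0 + A1*x. Substituting and matching coefficients of each power of x gives A0 = -17/9, A1 = -1/3, so f_p = -17/9 - x/3.

f = -17/9 - x/3 + C1*exp(-3*x) + C2*exp(x)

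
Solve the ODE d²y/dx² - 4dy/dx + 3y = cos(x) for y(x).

Characteristic equation r² - 4r + 3 = 0 factors as (r - 1)(r - 3) = 0, so r = 1, 3.
Hence y_h = C1*exp(x) + C2*exp(3*x).
Try y_p = A*cos(x) + B*sin(x). Substituting and equating the coefficients of cos(x) and sin(x) gives A = 1/10, B = -1/5, so y_p = -sin(x)/5 + cos(x)/10.

y = -sin(x)/5 + cos(x)/10 + C1*exp(x) + C2*exp(3*x)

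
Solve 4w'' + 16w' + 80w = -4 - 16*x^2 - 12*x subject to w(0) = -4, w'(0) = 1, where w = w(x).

w = -2/125 - 7*x/100 - x**2/5 - 3449*exp(-2*x)*sin(4*x)/2000 - 498*cos(4*x)*exp(-2*x)/125

Divide through by 4: w'' + 4w' + 20w = -1 - 4*x^2 - 3*x.
Characteristic equation r² + 4r + 20 = 0 has discriminant (4)² - 4·(20) = -64 < 0, so r = -2 ± 4i.
Hence w_h = C1*cos(4*x)*exp(-2*x) + C2*exp(-2*x)*sin(4*x).
For the particular solution try w_p = A0 + A1*x + A2*x^2. Substituting and matching coefficients of each power of x gives A0 = -2/125, A1 = -7/100, A2 = -1/5, so w_p = -2/125 - 7*x/100 - x^2/5.
General solution: w = -2/125 - 7*x/100 - x^2/5 + C1*cos(4*x)*exp(-2*x) + C2*exp(-2*x)*sin(4*x).
Apply the initial conditions: w(0) = -2/125 + C1 = -4 and w'(0) = -7/100 - 2*C1 + 4*C2 = 1. Solving gives C1 = -498/125, C2 = -3449/2000.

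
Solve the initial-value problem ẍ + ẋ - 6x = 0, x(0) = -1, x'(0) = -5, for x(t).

x = -8*exp(2*t)/5 + 3*exp(-3*t)/5

Characteristic equation r² + r - 6 = 0 factors as (r - 2)(r + 3) = 0, so r = 2, -3.
Hence x_h = C1*exp(2*t) + C2*exp(-3*t).
Apply the initial conditions: x(0) = C1 + C2 = -1 and x'(0) = -3*C2 + 2*C1 = -5. Solving gives C1 = -8/5, C2 = 3/5.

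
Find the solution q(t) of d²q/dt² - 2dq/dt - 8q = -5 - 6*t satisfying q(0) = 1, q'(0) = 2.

q = 7/16 + exp(-2*t)/6 + 3*t/4 + 19*exp(4*t)/48

Characteristic equation r² - 2r - 8 = 0 factors as (r - 4)(r + 2) = 0, so r = 4, -2.
Hence q_h = C1*exp(4*t) + C2*exp(-2*t).
For the particular solution try q_p = A0 + A1*t. Substituting and matching coefficients of each power of t gives A0 = 7/16, A1 = 3/4, so q_p = 7/16 + 3*t/4.
General solution: q = 7/16 + 3*t/4 + C1*exp(4*t) + C2*exp(-2*t).
Apply the initial conditions: q(0) = 7/16 + C1 + C2 = 1 and q'(0) = 3/4 - 2*C2 + 4*C1 = 2. Solving gives C1 = 19/48, C2 = 1/6.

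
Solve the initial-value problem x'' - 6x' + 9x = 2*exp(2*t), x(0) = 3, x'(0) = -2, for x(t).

Characteristic equation r² - 6r + 9 = 0 has discriminant (-6)² - 4·(9) = 0, so r = 3 is a repeated root.
Hence x_h = (C1 + C2*t)*exp(3*t).
Try x_p = A*exp(2*t). Substituting into the equation and dividing by exp(2*t) gives A = 2, so x_p = 2*exp(2*t).
General solution: x = 2*exp(2*t) + C1*exp(3*t) + C2*t*exp(3*t).
Apply the initial conditions: x(0) = 2 + C1 = 3 and x'(0) = 4 + C2 + 3*C1 = -2. Solving gives C1 = 1, C2 = -9.

x = 2*exp(2*t) - 9*t*exp(3*t) + exp(3*t)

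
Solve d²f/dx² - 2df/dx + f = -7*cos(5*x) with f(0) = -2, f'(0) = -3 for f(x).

Characteristic equation r² - 2r + 1 = 0 has discriminant (-2)² - 4·(1) = 0, so r = 1 is a repeated root.
Hence f_h = (C1 + C2*x)*exp(x).
Try f_p = A*cos(5*x) + B*sin(5*x). Substituting and equating the coefficients of cos(5x) and sin(5x) gives A = 42/169, B = 35/338, so f_p = 35*sin(5*x)/338 + 42*cos(5*x)/169.
General solution: f = 35*sin(5*x)/338 + 42*cos(5*x)/169 + C1*exp(x) + C2*x*exp(x).
Apply the initial conditions: f(0) = 42/169 + C1 = -2 and f'(0) = 175/338 + C1 + C2 = -3. Solving gives C1 = -380/169, C2 = -33/26.

f = -380*exp(x)/169 + 35*sin(5*x)/338 + 42*cos(5*x)/169 - 33*x*exp(x)/26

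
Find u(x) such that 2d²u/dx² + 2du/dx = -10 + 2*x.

u = C2 + x**2/2 - 6*x + C1*exp(-x)

Divide through by 2: u'' + u' = -5 + x.
Characteristic equation r² + r = 0 factors as (r + 1)r = 0, so r = -1, 0.
Hence u_h = C1*exp(-x) + C2.
Since 0 is a characteristic root (multiplicity 1), multiply the polynomial trial by x: try u_p = x*(A0 + A1*x). Substituting and matching coefficients of each power of x gives A0 = -6, A1 = 1/2, so u_p = x^2/2 - 6*x.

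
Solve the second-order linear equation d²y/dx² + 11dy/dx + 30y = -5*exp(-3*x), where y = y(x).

Characteristic equation r² + 11r + 30 = 0 factors as (r + 5)(r + 6) = 0, so r = -5, -6.
Hence y_h = C1*exp(-5*x) + C2*exp(-6*x).
Try y_p = A*exp(-3*x). Substituting into the equation and dividing by exp(-3*x) gives A = -5/6, so y_p = -5*exp(-3*x)/6.

y = -5*exp(-3*x)/6 + C1*exp(-5*x) + C2*exp(-6*x)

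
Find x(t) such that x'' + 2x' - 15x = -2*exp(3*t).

Characteristic equation r² + 2r - 15 = 0 factors as (r + 5)(r - 3) = 0, so r = -5, 3.
Hence x_h = C1*exp(-5*t) + C2*exp(3*t).
Since exp(3*t) solves the homogeneous equation (r = 3 is a root of multiplicity 1), multiply the trial by t. Try x_p = A*t*exp(3*t). Substituting into the equation and dividing by exp(3*t) gives A = -1/4, so x_p = -t*exp(3*t)/4.

x = C1*exp(-5*t) + C2*exp(3*t) - t*exp(3*t)/4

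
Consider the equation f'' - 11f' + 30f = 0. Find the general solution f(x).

f = C1*exp(5*x) + C2*exp(6*x)

Characteristic equation r² - 11r + 30 = 0 factors as (r - 5)(r - 6) = 0, so r = 5, 6.
Hence f_h = C1*exp(5*x) + C2*exp(6*x).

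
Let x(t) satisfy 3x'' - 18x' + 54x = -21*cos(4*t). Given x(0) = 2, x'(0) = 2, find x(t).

Divide through by 3: x'' - 6x' + 18x = -7*cos(4*t).
Characteristic equation r² - 6r + 18 = 0 has discriminant (-6)² - 4·(18) = -36 < 0, so r = 3 ± 3i.
Hence x_h = C1*cos(3*t)*exp(3*t) + C2*exp(3*t)*sin(3*t).
Try x_p = A*cos(4*t) + B*sin(4*t). Substituting and equating the coefficients of cos(4t) and sin(4t) gives A = -7/290, B = 42/145, so x_p = -7*cos(4*t)/290 + 42*sin(4*t)/145.
General solution: x = -7*cos(4*t)/290 + 42*sin(4*t)/145 + C1*cos(3*t)*exp(3*t) + C2*exp(3*t)*sin(3*t).
Apply the initial conditions: x(0) = -7/290 + C1 = 2 and x'(0) = 168/145 + 3*C1 + 3*C2 = 2. Solving gives C1 = 587/290, C2 = -1517/870.

x = -7*cos(4*t)/290 + 42*sin(4*t)/145 - 1517*exp(3*t)*sin(3*t)/870 + 587*cos(3*t)*exp(3*t)/290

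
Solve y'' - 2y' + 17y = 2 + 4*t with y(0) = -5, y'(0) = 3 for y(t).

y = 42/289 + 4*t/17 - 1487*cos(4*t)*exp(t)/289 + 1143*exp(t)*sin(4*t)/578

Characteristic equation r² - 2r + 17 = 0 has discriminant (-2)² - 4·(17) = -64 < 0, so r = 1 ± 4i.
Hence y_h = C1*cos(4*t)*exp(t) + C2*exp(t)*sin(4*t).
For the particular solution try y_p = A0 + A1*t. Substituting and matching coefficients of each power of t gives A0 = 42/289, A1 = 4/17, so y_p = 42/289 + 4*t/17.
General solution: y = 42/289 + 4*t/17 + C1*cos(4*t)*exp(t) + C2*exp(t)*sin(4*t).
Apply the initial conditions: y(0) = 42/289 + C1 = -5 and y'(0) = 4/17 + C1 + 4*C2 = 3. Solving gives C1 = -1487/289, C2 = 1143/578.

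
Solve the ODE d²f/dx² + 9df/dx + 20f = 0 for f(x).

f = C1*exp(-5*x) + C2*exp(-4*x)

Characteristic equation r² + 9r + 20 = 0 factors as (r + 5)(r + 4) = 0, so r = -5, -4.
Hence f_h = C1*exp(-5*x) + C2*exp(-4*x).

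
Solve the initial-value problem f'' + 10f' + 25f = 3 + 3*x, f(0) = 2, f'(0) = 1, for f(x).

Characteristic equation r² + 10r + 25 = 0 has discriminant (10)² - 4·(25) = 0, so r = -5 is a repeated root.
Hence f_h = (C1 + C2*x)*exp(-5*x).
For the particular solution try f_p = A0 + A1*x. Substituting and matching coefficients of each power of x gives A0 = 9/125, A1 = 3/25, so f_p = 9/125 + 3*x/25.
General solution: f = 9/125 + 3*x/25 + C1*exp(-5*x) + C2*x*exp(-5*x).
Apply the initial conditions: f(0) = 9/125 + C1 = 2 and f'(0) = 3/25 + C2 - 5*C1 = 1. Solving gives C1 = 241/125, C2 = 263/25.

f = 9/125 + 3*x/25 + 241*exp(-5*x)/125 + 263*x*exp(-5*x)/25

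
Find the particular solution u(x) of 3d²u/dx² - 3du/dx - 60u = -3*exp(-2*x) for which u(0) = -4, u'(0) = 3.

Divide through by 3: u'' - u' - 20u = -exp(-2*x).
Characteristic equation r² - r - 20 = 0 factors as (r - 5)(r + 4) = 0, so r = 5, -4.
Hence u_h = C1*exp(5*x) + C2*exp(-4*x).
Try u_p = A*exp(-2*x). Substituting into the equation and dividing by exp(-2*x) gives A = 1/14, so u_p = exp(-2*x)/14.
General solution: u = exp(-2*x)/14 + C1*exp(5*x) + C2*exp(-4*x).
Apply the initial conditions: u(0) = 1/14 + C1 + C2 = -4 and u'(0) = -1/7 - 4*C2 + 5*C1 = 3. Solving gives C1 = -92/63, C2 = -47/18.

u = -92*exp(5*x)/63 - 47*exp(-4*x)/18 + exp(-2*x)/14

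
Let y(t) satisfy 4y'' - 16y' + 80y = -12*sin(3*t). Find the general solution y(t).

y = -36*cos(3*t)/265 - 33*sin(3*t)/265 + C1*cos(4*t)*exp(2*t) + C2*exp(2*t)*sin(4*t)

Divide through by 4: y'' - 4y' + 20y = -3*sin(3*t).
Characteristic equation r² - 4r + 20 = 0 has discriminant (-4)² - 4·(20) = -64 < 0, so r = 2 ± 4i.
Hence y_h = C1*cos(4*t)*exp(2*t) + C2*exp(2*t)*sin(4*t).
Try y_p = A*cos(3*t) + B*sin(3*t). Substituting and equating the coefficients of cos(3t) and sin(3t) gives A = -36/265, B = -33/265, so y_p = -36*cos(3*t)/265 - 33*sin(3*t)/265.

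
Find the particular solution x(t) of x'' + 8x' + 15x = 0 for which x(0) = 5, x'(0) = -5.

Characteristic equation r² + 8r + 15 = 0 factors as (r + 5)(r + 3) = 0, so r = -5, -3.
Hence x_h = C1*exp(-5*t) + C2*exp(-3*t).
Apply the initial conditions: x(0) = C1 + C2 = 5 and x'(0) = -5*C1 - 3*C2 = -5. Solving gives C1 = -5, C2 = 10.

x = -5*exp(-5*t) + 10*exp(-3*t)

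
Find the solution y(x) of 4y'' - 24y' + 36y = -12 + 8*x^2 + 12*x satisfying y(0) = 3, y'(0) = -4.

y = 1/27 + 2*x**2/9 + 17*x/27 + 80*exp(3*x)/27 - 365*x*exp(3*x)/27

Divide through by 4: y'' - 6y' + 9y = -3 + 2*x^2 + 3*x.
Characteristic equation r² - 6r + 9 = 0 has discriminant (-6)² - 4·(9) = 0, so r = 3 is a repeated root.
Hence y_h = (C1 + C2*x)*exp(3*x).
For the particular solution try y_p = A0 + A1*x + A2*x^2. Substituting and matching coefficients of each power of x gives A0 = 1/27, A1 = 17/27, A2 = 2/9, so y_p = 1/27 + 2*x^2/9 + 17*x/27.
General solution: y = 1/27 + 2*x^2/9 + 17*x/27 + C1*exp(3*x) + C2*x*exp(3*x).
Apply the initial conditions: y(0) = 1/27 + C1 = 3 and y'(0) = 17/27 + C2 + 3*C1 = -4. Solving gives C1 = 80/27, C2 = -365/27.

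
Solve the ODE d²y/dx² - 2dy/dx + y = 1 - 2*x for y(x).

y = -3 - 2*x + C1*exp(x) + C2*x*exp(x)

Characteristic equation r² - 2r + 1 = 0 has discriminant (-2)² - 4·(1) = 0, so r = 1 is a repeated root.
Hence y_h = (C1 + C2*x)*exp(x).
For the particular solution try y_p = A0 + A1*x. Substituting and matching coefficients of each power of x gives A0 = -3, A1 = -2, so y_p = -3 - 2*x.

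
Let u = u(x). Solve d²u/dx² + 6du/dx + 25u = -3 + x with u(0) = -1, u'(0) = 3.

u = -81/625 + x/25 - 544*cos(4*x)*exp(-3*x)/625 + 109*exp(-3*x)*sin(4*x)/1250

Characteristic equation r² + 6r + 25 = 0 has discriminant (6)² - 4·(25) = -64 < 0, so r = -3 ± 4i.
Hence u_h = C1*cos(4*x)*exp(-3*x) + C2*exp(-3*x)*sin(4*x).
For the particular solution try u_p = A0 + A1*x. Substituting and matching coefficients of each power of x gives A0 = -81/625, A1 = 1/25, so u_p = -81/625 + x/25.
General solution: u = -81/625 + x/25 + C1*cos(4*x)*exp(-3*x) + C2*exp(-3*x)*sin(4*x).
Apply the initial conditions: u(0) = -81/625 + C1 = -1 and u'(0) = 1/25 - 3*C1 + 4*C2 = 3. Solving gives C1 = -544/625, C2 = 109/1250.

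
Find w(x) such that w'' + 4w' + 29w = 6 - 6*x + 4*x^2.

Characteristic equation r² + 4r + 29 = 0 has discriminant (4)² - 4·(29) = -100 < 0, so r = -2 ± 5i.
Hence w_h = C1*cos(5*x)*exp(-2*x) + C2*exp(-2*x)*sin(5*x).
For the particular solution try w_p = A0 + A1*x + A2*x^2. Substituting and matching coefficients of each power of x gives A0 = 5638/24389, A1 = -206/841, A2 = 4/29, so w_p = 5638/24389 - 206*x/841 + 4*x^2/29.

w = 5638/24389 - 206*x/841 + 4*x**2/29 + C1*cos(5*x)*exp(-2*x) + C2*exp(-2*x)*sin(5*x)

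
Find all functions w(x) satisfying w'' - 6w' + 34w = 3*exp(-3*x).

w = 3*exp(-3*x)/61 + C1*cos(5*x)*exp(3*x) + C2*exp(3*x)*sin(5*x)

Characteristic equation r² - 6r + 34 = 0 has discriminant (-6)² - 4·(34) = -100 < 0, so r = 3 ± 5i.
Hence w_h = C1*cos(5*x)*exp(3*x) + C2*exp(3*x)*sin(5*x).
Try w_p = A*exp(-3*x). Substituting into the equation and dividing by exp(-3*x) gives A = 3/61, so w_p = 3*exp(-3*x)/61.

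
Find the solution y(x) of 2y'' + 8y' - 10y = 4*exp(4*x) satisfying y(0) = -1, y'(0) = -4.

y = -29*exp(x)/18 + 2*exp(4*x)/27 + 29*exp(-5*x)/54

Divide through by 2: y'' + 4y' - 5y = 2*exp(4*x).
Characteristic equation r² + 4r - 5 = 0 factors as (r - 1)(r + 5) = 0, so r = 1, -5.
Hence y_h = C1*exp(x) + C2*exp(-5*x).
Try y_p = A*exp(4*x). Substituting into the equation and dividing by exp(4*x) gives A = 2/27, so y_p = 2*exp(4*x)/27.
General solution: y = 2*exp(4*x)/27 + C1*exp(x) + C2*exp(-5*x).
Apply the initial conditions: y(0) = 2/27 + C1 + C2 = -1 and y'(0) = 8/27 + C1 - 5*C2 = -4. Solving gives C1 = -29/18, C2 = 29/54.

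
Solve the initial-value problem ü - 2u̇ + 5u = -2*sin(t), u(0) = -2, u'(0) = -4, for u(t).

u = -2*sin(t)/5 - cos(t)/5 - 9*cos(2*t)*exp(t)/5 - 9*exp(t)*sin(2*t)/10

Characteristic equation r² - 2r + 5 = 0 has discriminant (-2)² - 4·(5) = -16 < 0, so r = 1 ± 2i.
Hence u_h = C1*cos(2*t)*exp(t) + C2*exp(t)*sin(2*t).
Try u_p = A*cos(t) + B*sin(t). Substituting and equating the coefficients of cos(t) and sin(t) gives A = -1/5, B = -2/5, so u_p = -2*sin(t)/5 - cos(t)/5.
General solution: u = -2*sin(t)/5 - cos(t)/5 + C1*cos(2*t)*exp(t) + C2*exp(t)*sin(2*t).
Apply the initial conditions: u(0) = -1/5 + C1 = -2 and u'(0) = -2/5 + C1 + 2*C2 = -4. Solving gives C1 = -9/5, C2 = -9/10.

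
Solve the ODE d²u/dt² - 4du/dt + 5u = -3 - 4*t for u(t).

Characteristic equation r² - 4r + 5 = 0 has discriminant (-4)² - 4·(5) = -4 < 0, so r = 2 ± i.
Hence u_h = C1*cos(t)*exp(2*t) + C2*exp(2*t)*sin(t).
For the particular solution try u_p = A0 + A1*t. Substituting and matching coefficients of each power of t gives A0 = -31/25, A1 = -4/5, so u_p = -31/25 - 4*t/5.

u = -31/25 - 4*t/5 + C1*cos(t)*exp(2*t) + C2*exp(2*t)*sin(t)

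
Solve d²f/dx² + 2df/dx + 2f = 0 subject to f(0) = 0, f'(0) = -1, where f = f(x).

Characteristic equation r² + 2r + 2 = 0 has discriminant (2)² - 4·(2) = -4 < 0, so r = -1 ± i.
Hence f_h = C1*cos(x)*exp(-x) + C2*exp(-x)*sin(x).
Apply the initial conditions: f(0) = C1 = 0 and f'(0) = C2 - C1 = -1. Solving gives C1 = 0, C2 = -1.

f = -exp(-x)*sin(x)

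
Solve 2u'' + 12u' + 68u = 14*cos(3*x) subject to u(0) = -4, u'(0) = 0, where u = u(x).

u = 126*sin(3*x)/949 + 175*cos(3*x)/949 - 12291*exp(-3*x)*sin(5*x)/4745 - 3971*cos(5*x)*exp(-3*x)/949

Divide through by 2: u'' + 6u' + 34u = 7*cos(3*x).
Characteristic equation r² + 6r + 34 = 0 has discriminant (6)² - 4·(34) = -100 < 0, so r = -3 ± 5i.
Hence u_h = C1*cos(5*x)*exp(-3*x) + C2*exp(-3*x)*sin(5*x).
Try u_p = A*cos(3*x) + B*sin(3*x). Substituting and equating the coefficients of cos(3x) and sin(3x) gives A = 175/949, B = 126/949, so u_p = 126*sin(3*x)/949 + 175*cos(3*x)/949.
General solution: u = 126*sin(3*x)/949 + 175*cos(3*x)/949 + C1*cos(5*x)*exp(-3*x) + C2*exp(-3*x)*sin(5*x).
Apply the initial conditions: u(0) = 175/949 + C1 = -4 and u'(0) = 378/949 - 3*C1 + 5*C2 = 0. Solving gives C1 = -3971/949, C2 = -12291/4745.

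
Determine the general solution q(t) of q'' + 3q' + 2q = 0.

Characteristic equation r² + 3r + 2 = 0 factors as (r + 2)(r + 1) = 0, so r = -2, -1.
Hence q_h = C1*exp(-2*t) + C2*exp(-t).

q = C1*exp(-2*t) + C2*exp(-t)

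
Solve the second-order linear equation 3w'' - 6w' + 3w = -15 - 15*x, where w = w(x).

Divide through by 3: w'' - 2w' + w = -5 - 5*x.
Characteristic equation r² - 2r + 1 = 0 has discriminant (-2)² - 4·(1) = 0, so r = 1 is a repeated root.
Hence w_h = (C1 + C2*x)*exp(x).
For the particular solution try w_p = A0 + A1*x. Substituting and matching coefficients of each power of x gives A0 = -15, A1 = -5, so w_p = -15 - 5*x.

w = -15 - 5*x + C1*exp(x) + C2*x*exp(x)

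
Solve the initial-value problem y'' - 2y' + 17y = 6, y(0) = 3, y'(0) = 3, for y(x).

Characteristic equation r² - 2r + 17 = 0 has discriminant (-2)² - 4·(17) = -64 < 0, so r = 1 ± 4i.
Hence y_h = C1*cos(4*x)*exp(x) + C2*exp(x)*sin(4*x).
For the particular solution try y_p = A0. Substituting and matching coefficients of each power of x gives A0 = 6/17, so y_p = 6/17.
General solution: y = 6/17 + C1*cos(4*x)*exp(x) + C2*exp(x)*sin(4*x).
Apply the initial conditions: y(0) = 6/17 + C1 = 3 and y'(0) = C1 + 4*C2 = 3. Solving gives C1 = 45/17, C2 = 3/34.

y = 6/17 + 3*exp(x)*sin(4*x)/34 + 45*cos(4*x)*exp(x)/17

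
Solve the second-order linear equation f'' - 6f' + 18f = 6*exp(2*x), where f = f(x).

f = 3*exp(2*x)/5 + C1*cos(3*x)*exp(3*x) + C2*exp(3*x)*sin(3*x)

Characteristic equation r² - 6r + 18 = 0 has discriminant (-6)² - 4·(18) = -36 < 0, so r = 3 ± 3i.
Hence f_h = C1*cos(3*x)*exp(3*x) + C2*exp(3*x)*sin(3*x).
Try f_p = A*exp(2*x). Substituting into the equation and dividing by exp(2*x) gives A = 3/5, so f_p = 3*exp(2*x)/5.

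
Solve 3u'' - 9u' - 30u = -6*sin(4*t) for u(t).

u = -6*cos(4*t)/205 + 13*sin(4*t)/205 + C1*exp(-2*t) + C2*exp(5*t)

Divide through by 3: u'' - 3u' - 10u = -2*sin(4*t).
Characteristic equation r² - 3r - 10 = 0 factors as (r + 2)(r - 5) = 0, so r = -2, 5.
Hence u_h = C1*exp(-2*t) + C2*exp(5*t).
Try u_p = A*cos(4*t) + B*sin(4*t). Substituting and equating the coefficients of cos(4t) and sin(4t) gives A = -6/205, B = 13/205, so u_p = -6*cos(4*t)/205 + 13*sin(4*t)/205.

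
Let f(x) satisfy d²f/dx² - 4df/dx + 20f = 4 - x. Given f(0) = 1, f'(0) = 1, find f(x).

Characteristic equation r² - 4r + 20 = 0 has discriminant (-4)² - 4·(20) = -64 < 0, so r = 2 ± 4i.
Hence f_h = C1*cos(4*x)*exp(2*x) + C2*exp(2*x)*sin(4*x).
For the particular solution try f_p = A0 + A1*x. Substituting and matching coefficients of each power of x gives A0 = 19/100, A1 = -1/20, so f_p = 19/100 - x/20.
General solution: f = 19/100 - x/20 + C1*cos(4*x)*exp(2*x) + C2*exp(2*x)*sin(4*x).
Apply the initial conditions: f(0) = 19/100 + C1 = 1 and f'(0) = -1/20 + 2*C1 + 4*C2 = 1. Solving gives C1 = 81/100, C2 = -57/400.

f = 19/100 - x/20 - 57*exp(2*x)*sin(4*x)/400 + 81*cos(4*x)*exp(2*x)/100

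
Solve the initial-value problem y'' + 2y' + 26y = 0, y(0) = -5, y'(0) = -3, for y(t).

y = -5*cos(5*t)*exp(-t) - 8*exp(-t)*sin(5*t)/5

Characteristic equation r² + 2r + 26 = 0 has discriminant (2)² - 4·(26) = -100 < 0, so r = -1 ± 5i.
Hence y_h = C1*cos(5*t)*exp(-t) + C2*exp(-t)*sin(5*t).
Apply the initial conditions: y(0) = C1 = -5 and y'(0) = -C1 + 5*C2 = -3. Solving gives C1 = -5, C2 = -8/5.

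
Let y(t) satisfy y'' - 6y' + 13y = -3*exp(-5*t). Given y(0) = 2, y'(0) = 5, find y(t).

y = -3*exp(-5*t)/68 - 23*exp(3*t)*sin(2*t)/34 + 139*cos(2*t)*exp(3*t)/68

Characteristic equation r² - 6r + 13 = 0 has discriminant (-6)² - 4·(13) = -16 < 0, so r = 3 ± 2i.
Hence y_h = C1*cos(2*t)*exp(3*t) + C2*exp(3*t)*sin(2*t).
Try y_p = A*exp(-5*t). Substituting into the equation and dividing by exp(-5*t) gives A = -3/68, so y_p = -3*exp(-5*t)/68.
General solution: y = -3*exp(-5*t)/68 + C1*cos(2*t)*exp(3*t) + C2*exp(3*t)*sin(2*t).
Apply the initial conditions: y(0) = -3/68 + C1 = 2 and y'(0) = 15/68 + 2*C2 + 3*C1 = 5. Solving gives C1 = 139/68, C2 = -23/34.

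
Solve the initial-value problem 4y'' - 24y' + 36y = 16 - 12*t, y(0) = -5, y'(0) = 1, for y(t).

y = 2/9 - 47*exp(3*t)/9 - t/3 + 17*t*exp(3*t)

Divide through by 4: y'' - 6y' + 9y = 4 - 3*t.
Characteristic equation r² - 6r + 9 = 0 has discriminant (-6)² - 4·(9) = 0, so r = 3 is a repeated root.
Hence y_h = (C1 + C2*t)*exp(3*t).
For the particular solution try y_p = A0 + A1*t. Substituting and matching coefficients of each power of t gives A0 = 2/9, A1 = -1/3, so y_p = 2/9 - t/3.
General solution: y = 2/9 - t/3 + C1*exp(3*t) + C2*t*exp(3*t).
Apply the initial conditions: y(0) = 2/9 + C1 = -5 and y'(0) = -1/3 + C2 + 3*C1 = 1. Solving gives C1 = -47/9, C2 = 17.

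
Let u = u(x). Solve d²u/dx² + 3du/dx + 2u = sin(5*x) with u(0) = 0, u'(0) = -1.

u = -23*sin(5*x)/754 - 21*exp(-x)/26 - 15*cos(5*x)/754 + 24*exp(-2*x)/29

Characteristic equation r² + 3r + 2 = 0 factors as (r + 1)(r + 2) = 0, so r = -1, -2.
Hence u_h = C1*exp(-x) + C2*exp(-2*x).
Try u_p = A*cos(5*x) + B*sin(5*x). Substituting and equating the coefficients of cos(5x) and sin(5x) gives A = -15/754, B = -23/754, so u_p = -23*sin(5*x)/754 - 15*cos(5*x)/754.
General solution: u = -23*sin(5*x)/754 - 15*cos(5*x)/754 + C1*exp(-x) + C2*exp(-2*x).
Apply the initial conditions: u(0) = -15/754 + C1 + C2 = 0 and u'(0) = -115/754 - C1 - 2*C2 = -1. Solving gives C1 = -21/26, C2 = 24/29.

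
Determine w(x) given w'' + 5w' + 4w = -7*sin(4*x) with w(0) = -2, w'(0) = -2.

w = -66*exp(-x)/17 + 13*exp(-4*x)/8 + 21*sin(4*x)/136 + 35*cos(4*x)/136

Characteristic equation r² + 5r + 4 = 0 factors as (r + 4)(r + 1) = 0, so r = -4, -1.
Hence w_h = C1*exp(-4*x) + C2*exp(-x).
Try w_p = A*cos(4*x) + B*sin(4*x). Substituting and equating the coefficients of cos(4x) and sin(4x) gives A = 35/136, B = 21/136, so w_p = 21*sin(4*x)/136 + 35*cos(4*x)/136.
General solution: w = 21*sin(4*x)/136 + 35*cos(4*x)/136 + C1*exp(-4*x) + C2*exp(-x).
Apply the initial conditions: w(0) = 35/136 + C1 + C2 = -2 and w'(0) = 21/34 - C2 - 4*C1 = -2. Solving gives C1 = 13/8, C2 = -66/17.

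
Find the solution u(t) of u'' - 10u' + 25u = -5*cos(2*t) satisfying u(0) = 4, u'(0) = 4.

u = -105*cos(2*t)/841 + 100*sin(2*t)/841 + 3469*exp(5*t)/841 - 489*t*exp(5*t)/29

Characteristic equation r² - 10r + 25 = 0 has discriminant (-10)² - 4·(25) = 0, so r = 5 is a repeated root.
Hence u_h = (C1 + C2*t)*exp(5*t).
Try u_p = A*cos(2*t) + B*sin(2*t). Substituting and equating the coefficients of cos(2t) and sin(2t) gives A = -105/841, B = 100/841, so u_p = -105*cos(2*t)/841 + 100*sin(2*t)/841.
General solution: u = -105*cos(2*t)/841 + 100*sin(2*t)/841 + C1*exp(5*t) + C2*t*exp(5*t).
Apply the initial conditions: u(0) = -105/841 + C1 = 4 and u'(0) = 200/841 + C2 + 5*C1 = 4. Solving gives C1 = 3469/841, C2 = -489/29.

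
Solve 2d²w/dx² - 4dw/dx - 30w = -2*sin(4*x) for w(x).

w = -8*cos(4*x)/1025 + 31*sin(4*x)/1025 + C1*exp(-3*x) + C2*exp(5*x)

Divide through by 2: w'' - 2w' - 15w = -sin(4*x).
Characteristic equation r² - 2r - 15 = 0 factors as (r + 3)(r - 5) = 0, so r = -3, 5.
Hence w_h = C1*exp(-3*x) + C2*exp(5*x).
Try w_p = A*cos(4*x) + B*sin(4*x). Substituting and equating the coefficients of cos(4x) and sin(4x) gives A = -8/1025, B = 31/1025, so w_p = -8*cos(4*x)/1025 + 31*sin(4*x)/1025.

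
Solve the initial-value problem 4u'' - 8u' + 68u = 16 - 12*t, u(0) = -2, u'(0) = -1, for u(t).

Divide through by 4: u'' - 2u' + 17u = 4 - 3*t.
Characteristic equation r² - 2r + 17 = 0 has discriminant (-2)² - 4·(17) = -64 < 0, so r = 1 ± 4i.
Hence u_h = C1*cos(4*t)*exp(t) + C2*exp(t)*sin(4*t).
For the particular solution try u_p = A0 + A1*t. Substituting and matching coefficients of each power of t gives A0 = 62/289, A1 = -3/17, so u_p = 62/289 - 3*t/17.
General solution: u = 62/289 - 3*t/17 + C1*cos(4*t)*exp(t) + C2*exp(t)*sin(4*t).
Apply the initial conditions: u(0) = 62/289 + C1 = -2 and u'(0) = -3/17 + C1 + 4*C2 = -1. Solving gives C1 = -640/289, C2 = 201/578.

u = 62/289 - 3*t/17 - 640*cos(4*t)*exp(t)/289 + 201*exp(t)*sin(4*t)/578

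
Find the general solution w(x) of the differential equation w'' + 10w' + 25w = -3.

w = -3/25 + C1*exp(-5*x) + C2*x*exp(-5*x)

Characteristic equation r² + 10r + 25 = 0 has discriminant (10)² - 4·(25) = 0, so r = -5 is a repeated root.
Hence w_h = (C1 + C2*x)*exp(-5*x).
For the particular solution try w_p = A0. Substituting and matching coefficients of each power of x gives A0 = -3/25, so w_p = -3/25.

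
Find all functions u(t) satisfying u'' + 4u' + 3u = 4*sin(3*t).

u = -4*cos(3*t)/15 - 2*sin(3*t)/15 + C1*exp(-t) + C2*exp(-3*t)

Characteristic equation r² + 4r + 3 = 0 factors as (r + 1)(r + 3) = 0, so r = -1, -3.
Hence u_h = C1*exp(-t) + C2*exp(-3*t).
Try u_p = A*cos(3*t) + B*sin(3*t). Substituting and equating the coefficients of cos(3t) and sin(3t) gives A = -4/15, B = -2/15, so u_p = -4*cos(3*t)/15 - 2*sin(3*t)/15.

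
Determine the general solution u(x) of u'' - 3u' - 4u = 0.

u = C1*exp(-x) + C2*exp(4*x)

Characteristic equation r² - 3r - 4 = 0 factors as (r + 1)(r - 4) = 0, so r = -1, 4.
Hence u_h = C1*exp(-x) + C2*exp(4*x).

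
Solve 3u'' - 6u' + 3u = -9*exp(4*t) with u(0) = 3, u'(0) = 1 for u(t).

u = -exp(4*t)/3 + 10*exp(t)/3 - t*exp(t)

Divide through by 3: u'' - 2u' + u = -3*exp(4*t).
Characteristic equation r² - 2r + 1 = 0 has discriminant (-2)² - 4·(1) = 0, so r = 1 is a repeated root.
Hence u_h = (C1 + C2*t)*exp(t).
Try u_p = A*exp(4*t). Substituting into the equation and dividing by exp(4*t) gives A = -1/3, so u_p = -exp(4*t)/3.
General solution: u = -exp(4*t)/3 + C1*exp(t) + C2*t*exp(t).
Apply the initial conditions: u(0) = -1/3 + C1 = 3 and u'(0) = -4/3 + C1 + C2 = 1. Solving gives C1 = 10/3, C2 = -1.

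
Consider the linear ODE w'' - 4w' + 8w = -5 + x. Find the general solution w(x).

w = -9/16 + x/8 + C1*cos(2*x)*exp(2*x) + C2*exp(2*x)*sin(2*x)

Characteristic equation r² - 4r + 8 = 0 has discriminant (-4)² - 4·(8) = -16 < 0, so r = 2 ± 2i.
Hence w_h = C1*cos(2*x)*exp(2*x) + C2*exp(2*x)*sin(2*x).
For the particular solution try w_p = A0 + A1*x. Substituting and matching coefficients of each power of x gives A0 = -9/16, A1 = 1/8, so w_p = -9/16 + x/8.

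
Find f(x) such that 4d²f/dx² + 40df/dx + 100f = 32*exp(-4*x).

Divide through by 4: f'' + 10f' + 25f = 8*exp(-4*x).
Characteristic equation r² + 10r + 25 = 0 has discriminant (10)² - 4·(25) = 0, so r = -5 is a repeated root.
Hence f_h = (C1 + C2*x)*exp(-5*x).
Try f_p = A*exp(-4*x). Substituting into the equation and dividing by exp(-4*x) gives A = 8, so f_p = 8*exp(-4*x).

f = 8*exp(-4*x) + C1*exp(-5*x) + C2*x*exp(-5*x)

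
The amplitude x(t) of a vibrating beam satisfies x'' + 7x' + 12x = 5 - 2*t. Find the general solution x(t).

x = 37/72 - t/6 + C1*exp(-4*t) + C2*exp(-3*t)

Characteristic equation r² + 7r + 12 = 0 factors as (r + 4)(r + 3) = 0, so r = -4, -3.
Hence x_h = C1*exp(-4*t) + C2*exp(-3*t).
For the particular solution try x_p = A0 + A1*t. Substituting and matching coefficients of each power of t gives A0 = 37/72, A1 = -1/6, so x_p = 37/72 - t/6.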